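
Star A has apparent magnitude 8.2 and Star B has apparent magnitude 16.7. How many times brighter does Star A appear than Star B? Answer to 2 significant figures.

2500

Δm = 8.2 − (16.7) = -8.5
Flux ratio = 10^(−0.4 Δm) = 10^(−0.4 × -8.5) = 10^3.400 = 2512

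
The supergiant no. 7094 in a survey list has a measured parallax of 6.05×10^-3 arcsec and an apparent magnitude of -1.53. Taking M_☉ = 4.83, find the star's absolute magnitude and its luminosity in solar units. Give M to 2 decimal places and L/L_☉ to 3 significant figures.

M ≈ -7.62; L/L_☉ ≈ 95600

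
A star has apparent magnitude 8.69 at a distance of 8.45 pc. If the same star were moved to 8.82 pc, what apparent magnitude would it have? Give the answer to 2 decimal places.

m ≈ 8.78

Flux ∝ 1/d², so Δm = 5 log₁₀(d₂/d₁) = 5 log₁₀(8.82/8.45) = 0.093
m₂ = m₁ + Δm = 8.69 + (0.093) = 8.783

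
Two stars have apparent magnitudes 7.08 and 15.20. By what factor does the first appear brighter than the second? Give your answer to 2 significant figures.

1800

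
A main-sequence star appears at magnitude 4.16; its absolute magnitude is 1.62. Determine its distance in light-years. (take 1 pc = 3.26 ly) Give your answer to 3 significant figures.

d ≈ 105 ly

μ = m − M = 2.540
m − M = 5 log₁₀ d − 5
log₁₀ d = (m − M)/5 + 1 = 1.5080
d = 10^1.5080 = 32.21 pc
= 105.0 ly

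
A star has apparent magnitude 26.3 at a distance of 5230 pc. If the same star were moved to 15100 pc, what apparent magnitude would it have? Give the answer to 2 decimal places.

m ≈ 28.60

Flux ∝ 1/d², so Δm = 5 log₁₀(d₂/d₁) = 5 log₁₀(15100/5230) = 2.302
m₂ = m₁ + Δm = 26.3 + (2.302) = 28.602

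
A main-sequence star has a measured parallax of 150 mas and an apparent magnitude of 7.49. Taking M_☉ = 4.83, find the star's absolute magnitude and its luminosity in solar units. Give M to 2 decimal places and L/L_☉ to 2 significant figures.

M ≈ 8.37; L/L_☉ ≈ 0.038

d = 1/p = 1000/150 mas = 6.667 pc
M = m − 5 log₁₀ d + 5 = 7.49 − 5·0.8239 + 5 = 8.370
M − M_☉ = 8.370 − 4.83 = 3.540
L/L_☉ = 10^(−0.4 × 3.540) = 0.03835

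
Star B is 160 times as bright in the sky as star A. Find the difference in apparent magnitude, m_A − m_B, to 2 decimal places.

m_A − m_B ≈ 5.51

Pogson: Δm = −2.5 log₁₀(ratio) = −2.5 log₁₀(160) = −2.5 × 2.2041 = -5.510
Star B is brighter so has the smaller magnitude: m_A − m_B is positive.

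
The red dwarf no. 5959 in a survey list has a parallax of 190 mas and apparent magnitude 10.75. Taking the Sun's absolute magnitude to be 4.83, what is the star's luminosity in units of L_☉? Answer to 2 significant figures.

L/L_☉ ≈ 1.2×10^-3

d = 1/p = 1000/190 mas = 5.263 pc
M = m − 5 log₁₀ d + 5 = 10.75 − 5·0.7212 + 5 = 12.144
M − M_☉ = 12.144 − 4.83 = 7.314
L/L_☉ = 10^(−0.4 × 7.314) = 1.187×10^-3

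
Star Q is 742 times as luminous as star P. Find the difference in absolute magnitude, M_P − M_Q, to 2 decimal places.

M_P − M_Q ≈ 7.18

Pogson: ΔM = −2.5 log₁₀(ratio) = −2.5 log₁₀(742) = −2.5 × 2.8704 = -7.176
Star Q is brighter so has the smaller magnitude: M_P − M_Q is positive.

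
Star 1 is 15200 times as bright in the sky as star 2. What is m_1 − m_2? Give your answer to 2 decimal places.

Pogson: Δm = −2.5 log₁₀(ratio) = −2.5 log₁₀(15200) = −2.5 × 4.1818 = -10.455
Star 1 is brighter, so it has the smaller magnitude: the difference is negative.

m_1 − m_2 ≈ -10.45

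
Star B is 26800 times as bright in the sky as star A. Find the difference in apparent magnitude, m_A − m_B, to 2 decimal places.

m_A − m_B ≈ 11.07

Pogson: Δm = −2.5 log₁₀(ratio) = −2.5 log₁₀(26800) = −2.5 × 4.4281 = -11.070
Star B is brighter so has the smaller magnitude: m_A − m_B is positive.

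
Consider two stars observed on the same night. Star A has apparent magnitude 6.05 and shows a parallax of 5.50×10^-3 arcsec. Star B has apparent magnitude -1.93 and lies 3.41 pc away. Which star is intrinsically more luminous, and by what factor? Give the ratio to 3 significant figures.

Star A is more luminous, by a factor of 1.83.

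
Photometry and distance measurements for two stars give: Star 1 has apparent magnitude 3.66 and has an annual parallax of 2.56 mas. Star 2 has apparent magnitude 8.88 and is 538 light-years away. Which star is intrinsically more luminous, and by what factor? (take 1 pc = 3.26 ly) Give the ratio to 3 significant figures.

Star 1: p = 2.56 mas = 2.56×10^-3″ → d = 1/p = 390.6 pc
Star 1: M = m − 5 log₁₀ d + 5 = 3.66 − 5·2.5918 + 5 = -4.299
Star 2: d = 538 ly / 3.26 = 165.0 pc
Star 2: M = m − 5 log₁₀ d + 5 = 8.88 − 5·2.2176 + 5 = 2.792
ΔM = M_1 − M_2 = -4.299 − (2.792) = -7.091; smaller M is more luminous → Star 1.
L ratio = 10^(0.4 |ΔM|) = 10^2.836 = 686.1

Star 1 is more luminous, by a factor of 686.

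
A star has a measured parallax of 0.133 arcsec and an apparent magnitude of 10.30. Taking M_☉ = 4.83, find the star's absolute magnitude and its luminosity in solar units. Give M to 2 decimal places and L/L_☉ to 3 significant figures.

M ≈ 10.92; L/L_☉ ≈ 3.67×10^-3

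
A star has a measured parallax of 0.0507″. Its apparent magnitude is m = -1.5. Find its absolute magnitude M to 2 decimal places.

M ≈ -2.97

d = 1/p = 1/0.0507″ = 19.72 pc
5 log₁₀(d/10 pc) = 5 log₁₀(19.72) − 5 = 1.475
M = m − 5 log₁₀(d/10) = -1.5 − 1.475 = -2.975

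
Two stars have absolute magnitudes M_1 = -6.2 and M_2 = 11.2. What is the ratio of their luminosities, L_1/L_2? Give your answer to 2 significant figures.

ΔM = M_1 − M_2 = -17.4
L_1/L_2 = 10^(−0.4 ΔM) = 10^6.960 = 9.120×10^6

L_1/L_2 ≈ 9.1×10^6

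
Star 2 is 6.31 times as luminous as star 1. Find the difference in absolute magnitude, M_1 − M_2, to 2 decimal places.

Pogson: ΔM = −2.5 log₁₀(ratio) = −2.5 log₁₀(6.31) = −2.5 × 0.8000 = -2.000
Star 2 is brighter so has the smaller magnitude: M_1 − M_2 is positive.

M_1 − M_2 ≈ 2.00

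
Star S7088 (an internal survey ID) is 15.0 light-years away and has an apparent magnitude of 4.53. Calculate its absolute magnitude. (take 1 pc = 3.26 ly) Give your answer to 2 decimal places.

M ≈ 6.22

d = 15.0 ly / 3.26 = 4.601 pc
5 log₁₀(d/10 pc) = 5 log₁₀(4.601) − 5 = -1.686
M = m − 5 log₁₀(d/10) = 4.53 + 1.686 = 6.216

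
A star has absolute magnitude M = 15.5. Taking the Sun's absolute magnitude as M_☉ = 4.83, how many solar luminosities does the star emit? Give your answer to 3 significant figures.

L/L_☉ ≈ 5.40×10^-5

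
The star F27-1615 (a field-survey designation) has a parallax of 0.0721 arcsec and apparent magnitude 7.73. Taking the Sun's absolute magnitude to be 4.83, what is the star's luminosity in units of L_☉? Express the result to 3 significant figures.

L/L_☉ ≈ 0.133

d = 1/p = 1/0.0721″ = 13.87 pc
M = m − 5 log₁₀ d + 5 = 7.73 − 5·1.1421 + 5 = 7.020
M − M_☉ = 7.020 − 4.83 = 2.190
L/L_☉ = 10^(−0.4 × 2.190) = 0.1331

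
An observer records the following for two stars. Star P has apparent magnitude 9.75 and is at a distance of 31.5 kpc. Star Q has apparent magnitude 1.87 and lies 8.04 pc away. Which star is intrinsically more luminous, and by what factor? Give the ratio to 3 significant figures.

Star P: d = 31.5 kpc = 31500 pc
Star P: M = m − 5 log₁₀ d + 5 = 9.75 − 5·4.4983 + 5 = -7.742
Star Q: M = m − 5 log₁₀ d + 5 = 1.87 − 5·0.9053 + 5 = 2.344
ΔM = M_P − M_Q = -7.742 − (2.344) = -10.085; smaller M is more luminous → Star P.
L ratio = 10^(0.4 |ΔM|) = 10^4.034 = 10820

Star P is more luminous, by a factor of 10800.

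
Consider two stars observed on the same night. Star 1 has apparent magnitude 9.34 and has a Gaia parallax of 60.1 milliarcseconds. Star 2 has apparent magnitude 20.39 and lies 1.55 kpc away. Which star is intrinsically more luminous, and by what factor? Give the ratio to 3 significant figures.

Star 1: p = 60.1 mas = 0.0601″ → d = 1/p = 16.64 pc
Star 1: M = m − 5 log₁₀ d + 5 = 9.34 − 5·1.2211 + 5 = 8.234
Star 2: d = 1.55 kpc = 1550 pc
Star 2: M = m − 5 log₁₀ d + 5 = 20.39 − 5·3.1903 + 5 = 9.438
ΔM = M_1 − M_2 = 8.234 − (9.438) = -1.204; smaller M is more luminous → Star 1.
L ratio = 10^(0.4 |ΔM|) = 10^0.482 = 3.031

Star 1 is more luminous, by a factor of 3.03.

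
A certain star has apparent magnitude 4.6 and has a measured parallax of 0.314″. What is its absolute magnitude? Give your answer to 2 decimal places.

d = 1/p = 1/0.314″ = 3.185 pc
5 log₁₀(d/10 pc) = 5 log₁₀(3.185) − 5 = -2.485
M = m − 5 log₁₀(d/10) = 4.6 + 2.485 = 7.085

M ≈ 7.08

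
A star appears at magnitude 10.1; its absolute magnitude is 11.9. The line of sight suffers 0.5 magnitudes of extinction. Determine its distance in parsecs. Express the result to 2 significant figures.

d ≈ 3.5 pc

m − M = 5 log₁₀(d/10 pc) + A  ⇒  10.1 − (11.9) − 0.5 = 5 log₁₀(d/10)
-2.300 = 5 log₁₀(d/10)
log₁₀ d = (m − M − A)/5 + 1 = 0.5400
d = 10^0.5400 = 3.467 pc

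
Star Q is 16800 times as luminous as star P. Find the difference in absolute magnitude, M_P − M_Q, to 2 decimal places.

M_P − M_Q ≈ 10.56

Pogson: ΔM = −2.5 log₁₀(ratio) = −2.5 log₁₀(16800) = −2.5 × 4.2253 = -10.563
Star Q is brighter so has the smaller magnitude: M_P − M_Q is positive.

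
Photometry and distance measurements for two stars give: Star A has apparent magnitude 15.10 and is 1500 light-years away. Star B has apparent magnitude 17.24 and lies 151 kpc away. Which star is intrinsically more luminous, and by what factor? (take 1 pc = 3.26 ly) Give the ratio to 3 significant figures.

Star B is more luminous, by a factor of 15000.

Star A: d = 1500 ly / 3.26 = 460.1 pc
Star A: M = m − 5 log₁₀ d + 5 = 15.10 − 5·2.6629 + 5 = 6.786
Star B: d = 151 kpc = 151000 pc
Star B: M = m − 5 log₁₀ d + 5 = 17.24 − 5·5.1790 + 5 = -3.655
ΔM = M_A − M_B = 6.786 − (-3.655) = 10.441; smaller M is more luminous → Star B.
L ratio = 10^(0.4 |ΔM|) = 10^4.176 = 15000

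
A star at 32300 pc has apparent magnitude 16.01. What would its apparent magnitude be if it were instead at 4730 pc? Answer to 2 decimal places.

m ≈ 11.84

Flux ∝ 1/d², so Δm = 5 log₁₀(d₂/d₁) = 5 log₁₀(4730/32300) = -4.172
m₂ = m₁ + Δm = 16.01 + (-4.172) = 11.838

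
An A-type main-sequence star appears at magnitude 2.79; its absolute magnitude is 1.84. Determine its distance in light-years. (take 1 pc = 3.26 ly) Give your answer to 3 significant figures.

μ = m − M = 0.950
m − M = 5 log₁₀ d − 5
log₁₀ d = (m − M)/5 + 1 = 1.1900
d = 10^1.1900 = 15.49 pc
= 50.49 ly

d ≈ 50.5 ly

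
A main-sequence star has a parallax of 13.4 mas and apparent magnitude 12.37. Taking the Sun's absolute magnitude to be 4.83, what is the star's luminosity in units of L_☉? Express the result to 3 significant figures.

L/L_☉ ≈ 0.0537

d = 1/p = 1000/13.4 mas = 74.63 pc
M = m − 5 log₁₀ d + 5 = 12.37 − 5·1.8729 + 5 = 8.006
M − M_☉ = 8.006 − 4.83 = 3.176
L/L_☉ = 10^(−0.4 × 3.176) = 0.05368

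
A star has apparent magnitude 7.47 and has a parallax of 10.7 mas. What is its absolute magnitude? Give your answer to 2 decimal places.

p = 10.7 mas = 0.0107″ → d = 1/p = 93.46 pc
5 log₁₀(d/10 pc) = 5 log₁₀(93.46) − 5 = 4.853
M = m − 5 log₁₀(d/10) = 7.47 − 4.853 = 2.617

M ≈ 2.62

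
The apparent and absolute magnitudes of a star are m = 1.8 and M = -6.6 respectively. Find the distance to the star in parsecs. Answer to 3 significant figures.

Distance modulus: m − M = 1.8 − (-6.6) = 8.400
m − M = 5 log₁₀ d − 5
log₁₀ d = (m − M)/5 + 1 = 2.6800
d = 10^2.6800 = 478.6 pc

d ≈ 479 pc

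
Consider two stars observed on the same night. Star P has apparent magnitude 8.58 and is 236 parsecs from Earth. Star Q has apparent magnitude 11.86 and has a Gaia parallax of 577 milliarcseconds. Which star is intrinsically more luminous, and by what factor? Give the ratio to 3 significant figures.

Star P: M = m − 5 log₁₀ d + 5 = 8.58 − 5·2.3729 + 5 = 1.715
Star Q: p = 577 mas = 0.577″ → d = 1/p = 1.733 pc
Star Q: M = m − 5 log₁₀ d + 5 = 11.86 − 5·0.2388 + 5 = 15.666
ΔM = M_P − M_Q = 1.715 − (15.666) = -13.950; smaller M is more luminous → Star P.
L ratio = 10^(0.4 |ΔM|) = 10^5.580 = 380300

Star P is more luminous, by a factor of 380000.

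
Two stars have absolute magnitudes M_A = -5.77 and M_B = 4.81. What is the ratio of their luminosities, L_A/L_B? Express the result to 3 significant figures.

L_A/L_B ≈ 17100

ΔM = M_A − M_B = -10.58
L_A/L_B = 10^(−0.4 ΔM) = 10^4.232 = 17060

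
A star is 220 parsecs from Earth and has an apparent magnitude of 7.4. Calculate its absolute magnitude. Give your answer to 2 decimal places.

5 log₁₀(d/10 pc) = 5 log₁₀(220.0) − 5 = 6.712
M = m − 5 log₁₀(d/10) = 7.4 − 6.712 = 0.688

M ≈ 0.69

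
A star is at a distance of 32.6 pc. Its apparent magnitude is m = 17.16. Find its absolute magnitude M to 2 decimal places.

M ≈ 14.59

5 log₁₀(d/10 pc) = 5 log₁₀(32.60) − 5 = 2.566
M = m − 5 log₁₀(d/10) = 17.16 − 2.566 = 14.594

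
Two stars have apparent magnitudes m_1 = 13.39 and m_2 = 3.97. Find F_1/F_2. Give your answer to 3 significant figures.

F_1/F_2 ≈ 1.71×10^-4

Magnitude difference = 9.42
Flux ratio = 10^(−0.4 Δm) = 10^(−0.4 × 9.42) = 10^-3.768 = 1.706×10^-4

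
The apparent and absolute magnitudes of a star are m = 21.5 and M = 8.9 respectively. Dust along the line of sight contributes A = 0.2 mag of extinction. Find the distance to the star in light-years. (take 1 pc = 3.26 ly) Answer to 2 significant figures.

d ≈ 9800 ly

m − M = 5 log₁₀(d/10 pc) + A  ⇒  21.5 − (8.9) − 0.2 = 5 log₁₀(d/10)
12.400 = 5 log₁₀(d/10)
log₁₀ d = (m − M − A)/5 + 1 = 3.4800
d = 10^3.4800 = 3020 pc
= 9845 ly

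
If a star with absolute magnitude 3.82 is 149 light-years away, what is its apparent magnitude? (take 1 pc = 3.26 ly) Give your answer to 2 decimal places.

m ≈ 7.12

d = 149 ly / 3.26 = 45.71 pc
m = M + 5 log₁₀ d − 5 = 3.82 + 5·1.6600 − 5 = 7.120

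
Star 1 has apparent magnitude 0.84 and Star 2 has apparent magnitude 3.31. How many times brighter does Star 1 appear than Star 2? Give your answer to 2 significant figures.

9.7

Δm = 0.84 − (3.31) = -2.47
Flux ratio = 10^(−0.4 Δm) = 10^(−0.4 × -2.47) = 10^0.988 = 9.727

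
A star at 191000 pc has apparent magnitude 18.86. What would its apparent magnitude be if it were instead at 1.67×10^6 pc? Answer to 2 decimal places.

m ≈ 23.57

Flux ∝ 1/d², so Δm = 5 log₁₀(d₂/d₁) = 5 log₁₀(1.67×10^6/191000) = 4.708
m₂ = m₁ + Δm = 18.86 + (4.708) = 23.568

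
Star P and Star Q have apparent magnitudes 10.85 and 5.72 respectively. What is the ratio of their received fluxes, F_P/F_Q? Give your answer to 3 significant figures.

Magnitude difference = 5.13
Flux ratio = 10^(−0.4 Δm) = 10^(−0.4 × 5.13) = 10^-2.052 = 8.872×10^-3

F_P/F_Q ≈ 8.87×10^-3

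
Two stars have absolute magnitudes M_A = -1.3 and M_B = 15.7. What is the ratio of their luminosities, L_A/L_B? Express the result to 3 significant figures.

L_A/L_B ≈ 6.31×10^6

ΔM = M_A − M_B = -17.0
L_A/L_B = 10^(−0.4 ΔM) = 10^6.800 = 6.310×10^6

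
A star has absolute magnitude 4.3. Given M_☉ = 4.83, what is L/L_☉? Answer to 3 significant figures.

L/L_☉ ≈ 1.63

M − M_☉ = 4.3 − 4.83 = -0.530
L/L_☉ = 10^(−0.4 (M − M_☉)) = 10^0.212 = 1.629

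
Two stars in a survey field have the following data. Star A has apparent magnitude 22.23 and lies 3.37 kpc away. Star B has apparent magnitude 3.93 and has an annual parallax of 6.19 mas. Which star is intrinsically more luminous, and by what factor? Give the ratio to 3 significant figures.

Star B is more luminous, by a factor of 48000.

Star A: d = 3.37 kpc = 3370 pc
Star A: M = m − 5 log₁₀ d + 5 = 22.23 − 5·3.5276 + 5 = 9.592
Star B: p = 6.19 mas = 6.19×10^-3″ → d = 1/p = 161.6 pc
Star B: M = m − 5 log₁₀ d + 5 = 3.93 − 5·2.2083 + 5 = -2.112
ΔM = M_A − M_B = 9.592 − (-2.112) = 11.703; smaller M is more luminous → Star B.
L ratio = 10^(0.4 |ΔM|) = 10^4.681 = 48010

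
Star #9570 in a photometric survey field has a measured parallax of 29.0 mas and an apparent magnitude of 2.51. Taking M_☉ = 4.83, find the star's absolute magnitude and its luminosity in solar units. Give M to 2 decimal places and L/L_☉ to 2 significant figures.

M ≈ -0.18; L/L_☉ ≈ 100

d = 1/p = 1000/29.0 mas = 34.48 pc
M = m − 5 log₁₀ d + 5 = 2.51 − 5·1.5376 + 5 = -0.178
M − M_☉ = -0.178 − 4.83 = -5.008
L/L_☉ = 10^(−0.4 × -5.008) = 100.7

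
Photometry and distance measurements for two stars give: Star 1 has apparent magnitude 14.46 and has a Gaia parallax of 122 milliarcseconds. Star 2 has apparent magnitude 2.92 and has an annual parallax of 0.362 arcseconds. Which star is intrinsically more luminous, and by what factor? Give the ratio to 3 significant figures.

Star 1: p = 122 mas = 0.122″ → d = 1/p = 8.197 pc
Star 1: M = m − 5 log₁₀ d + 5 = 14.46 − 5·0.9136 + 5 = 14.892
Star 2: d = 1/p = 1/0.362″ = 2.762 pc
Star 2: M = m − 5 log₁₀ d + 5 = 2.92 − 5·0.4413 + 5 = 5.714
ΔM = M_1 − M_2 = 14.892 − (5.714) = 9.178; smaller M is more luminous → Star 2.
L ratio = 10^(0.4 |ΔM|) = 10^3.671 = 4691

Star 2 is more luminous, by a factor of 4690.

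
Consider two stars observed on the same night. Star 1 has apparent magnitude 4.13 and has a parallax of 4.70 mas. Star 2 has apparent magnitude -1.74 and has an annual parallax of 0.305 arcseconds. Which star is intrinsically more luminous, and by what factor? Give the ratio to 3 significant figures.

Star 1: p = 4.70 mas = 4.70×10^-3″ → d = 1/p = 212.8 pc
Star 1: M = m − 5 log₁₀ d + 5 = 4.13 − 5·2.3279 + 5 = -2.510
Star 2: d = 1/p = 1/0.305″ = 3.279 pc
Star 2: M = m − 5 log₁₀ d + 5 = -1.74 − 5·0.5157 + 5 = 0.681
ΔM = M_1 − M_2 = -2.510 − (0.681) = -3.191; smaller M is more luminous → Star 1.
L ratio = 10^(0.4 |ΔM|) = 10^1.276 = 18.90

Star 1 is more luminous, by a factor of 18.9.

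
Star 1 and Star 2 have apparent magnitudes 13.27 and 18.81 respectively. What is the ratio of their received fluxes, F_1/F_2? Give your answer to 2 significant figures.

F_1/F_2 ≈ 160

Magnitude difference = -5.54
Flux ratio = 10^(−0.4 Δm) = 10^(−0.4 × -5.54) = 10^2.216 = 164.4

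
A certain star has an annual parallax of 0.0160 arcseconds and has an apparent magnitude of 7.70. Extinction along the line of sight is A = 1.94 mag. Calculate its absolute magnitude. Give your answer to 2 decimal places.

M ≈ 1.78

d = 1/p = 1/0.0160″ = 62.50 pc
5 log₁₀(d/10 pc) = 5 log₁₀(62.50) − 5 = 3.979
M = m − 5 log₁₀(d/10) − A = 7.70 − 3.979 − 1.94 = 1.781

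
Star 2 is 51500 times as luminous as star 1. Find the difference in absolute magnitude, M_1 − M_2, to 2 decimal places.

M_1 − M_2 ≈ 11.78

Pogson: ΔM = −2.5 log₁₀(ratio) = −2.5 log₁₀(51500) = −2.5 × 4.7118 = -11.780
Star 2 is brighter so has the smaller magnitude: M_1 − M_2 is positive.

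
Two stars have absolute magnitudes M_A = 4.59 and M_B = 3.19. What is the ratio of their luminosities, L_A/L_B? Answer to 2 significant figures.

L_A/L_B ≈ 0.28

ΔM = M_A − M_B = 1.40
L_A/L_B = 10^(−0.4 ΔM) = 10^-0.560 = 0.2754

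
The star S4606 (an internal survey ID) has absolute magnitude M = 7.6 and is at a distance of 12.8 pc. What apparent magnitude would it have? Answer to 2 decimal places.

m = M + 5 log₁₀ d − 5 = 7.6 + 5·1.1072 − 5 = 8.136

m ≈ 8.14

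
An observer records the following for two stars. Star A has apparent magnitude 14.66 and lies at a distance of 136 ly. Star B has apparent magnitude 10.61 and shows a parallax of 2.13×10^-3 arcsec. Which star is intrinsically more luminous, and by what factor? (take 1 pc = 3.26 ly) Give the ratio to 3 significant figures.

Star B is more luminous, by a factor of 5280.

Star A: d = 136 ly / 3.26 = 41.72 pc
Star A: M = m − 5 log₁₀ d + 5 = 14.66 − 5·1.6203 + 5 = 11.558
Star B: d = 1/p = 1/2.13×10^-3″ = 469.5 pc
Star B: M = m − 5 log₁₀ d + 5 = 10.61 − 5·2.6716 + 5 = 2.252
ΔM = M_A − M_B = 11.558 − (2.252) = 9.306; smaller M is more luminous → Star B.
L ratio = 10^(0.4 |ΔM|) = 10^3.723 = 5280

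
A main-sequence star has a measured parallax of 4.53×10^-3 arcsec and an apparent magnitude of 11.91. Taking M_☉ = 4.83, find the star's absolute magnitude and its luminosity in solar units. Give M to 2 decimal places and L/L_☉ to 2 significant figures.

M ≈ 5.19; L/L_☉ ≈ 0.72

d = 1/p = 1/4.53×10^-3″ = 220.8 pc
M = m − 5 log₁₀ d + 5 = 11.91 − 5·2.3439 + 5 = 5.190
M − M_☉ = 5.190 − 4.83 = 0.360
L/L_☉ = 10^(−0.4 × 0.360) = 0.7175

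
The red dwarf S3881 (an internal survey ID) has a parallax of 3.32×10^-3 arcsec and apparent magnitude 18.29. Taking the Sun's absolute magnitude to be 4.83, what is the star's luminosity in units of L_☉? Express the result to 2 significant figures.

d = 1/p = 1/3.32×10^-3″ = 301.2 pc
M = m − 5 log₁₀ d + 5 = 18.29 − 5·2.4789 + 5 = 10.896
M − M_☉ = 10.896 − 4.83 = 6.066
L/L_☉ = 10^(−0.4 × 6.066) = 3.747×10^-3

L/L_☉ ≈ 3.7×10^-3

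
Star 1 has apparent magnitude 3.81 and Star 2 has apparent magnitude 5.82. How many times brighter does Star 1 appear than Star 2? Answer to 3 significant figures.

6.37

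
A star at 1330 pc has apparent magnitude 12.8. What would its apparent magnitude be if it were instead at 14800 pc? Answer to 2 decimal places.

m ≈ 18.03

Flux ∝ 1/d², so Δm = 5 log₁₀(d₂/d₁) = 5 log₁₀(14800/1330) = 5.232
m₂ = m₁ + Δm = 12.8 + (5.232) = 18.032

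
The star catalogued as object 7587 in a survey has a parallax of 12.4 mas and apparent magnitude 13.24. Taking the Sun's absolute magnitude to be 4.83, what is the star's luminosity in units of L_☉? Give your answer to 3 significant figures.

L/L_☉ ≈ 0.0281

d = 1/p = 1000/12.4 mas = 80.65 pc
M = m − 5 log₁₀ d + 5 = 13.24 − 5·1.9066 + 5 = 8.707
M − M_☉ = 8.707 − 4.83 = 3.877
L/L_☉ = 10^(−0.4 × 3.877) = 0.02813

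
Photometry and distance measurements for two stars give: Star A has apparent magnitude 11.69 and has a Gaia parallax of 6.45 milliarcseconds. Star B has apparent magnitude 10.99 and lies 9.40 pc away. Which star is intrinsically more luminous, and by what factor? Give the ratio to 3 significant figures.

Star A is more luminous, by a factor of 143.

Star A: p = 6.45 mas = 6.45×10^-3″ → d = 1/p = 155.0 pc
Star A: M = m − 5 log₁₀ d + 5 = 11.69 − 5·2.1904 + 5 = 5.738
Star B: M = m − 5 log₁₀ d + 5 = 10.99 − 5·0.9731 + 5 = 11.124
ΔM = M_A − M_B = 5.738 − (11.124) = -5.387; smaller M is more luminous → Star A.
L ratio = 10^(0.4 |ΔM|) = 10^2.155 = 142.8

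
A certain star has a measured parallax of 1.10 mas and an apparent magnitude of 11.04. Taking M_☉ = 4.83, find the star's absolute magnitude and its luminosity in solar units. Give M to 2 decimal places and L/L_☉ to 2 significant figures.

d = 1/p = 1000/1.10 mas = 909.1 pc
M = m − 5 log₁₀ d + 5 = 11.04 − 5·2.9586 + 5 = 1.247
M − M_☉ = 1.247 − 4.83 = -3.583
L/L_☉ = 10^(−0.4 × -3.583) = 27.12

M ≈ 1.25; L/L_☉ ≈ 27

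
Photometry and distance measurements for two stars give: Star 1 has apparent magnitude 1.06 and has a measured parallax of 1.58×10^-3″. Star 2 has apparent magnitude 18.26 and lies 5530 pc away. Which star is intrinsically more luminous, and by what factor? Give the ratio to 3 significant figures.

Star 1 is more luminous, by a factor of 99400.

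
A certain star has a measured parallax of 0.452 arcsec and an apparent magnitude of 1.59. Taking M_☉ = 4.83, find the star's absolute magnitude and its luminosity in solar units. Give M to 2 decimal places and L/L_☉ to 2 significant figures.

M ≈ 4.87; L/L_☉ ≈ 0.97

d = 1/p = 1/0.452″ = 2.212 pc
M = m − 5 log₁₀ d + 5 = 1.59 − 5·0.3449 + 5 = 4.866
M − M_☉ = 4.866 − 4.83 = 0.036
L/L_☉ = 10^(−0.4 × 0.036) = 0.9677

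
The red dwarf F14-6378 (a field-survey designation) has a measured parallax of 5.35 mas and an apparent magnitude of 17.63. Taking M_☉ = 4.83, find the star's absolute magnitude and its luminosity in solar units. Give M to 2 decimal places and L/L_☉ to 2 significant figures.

M ≈ 11.27; L/L_☉ ≈ 2.7×10^-3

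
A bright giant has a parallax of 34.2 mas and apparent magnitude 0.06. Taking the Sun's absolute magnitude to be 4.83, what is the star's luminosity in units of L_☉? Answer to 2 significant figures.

L/L_☉ ≈ 690

d = 1/p = 1000/34.2 mas = 29.24 pc
M = m − 5 log₁₀ d + 5 = 0.06 − 5·1.4660 + 5 = -2.270
M − M_☉ = -2.270 − 4.83 = -7.100
L/L_☉ = 10^(−0.4 × -7.100) = 691.7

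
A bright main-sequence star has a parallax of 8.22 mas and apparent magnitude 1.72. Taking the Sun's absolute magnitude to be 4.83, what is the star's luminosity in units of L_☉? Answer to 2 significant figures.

L/L_☉ ≈ 2600

d = 1/p = 1000/8.22 mas = 121.7 pc
M = m − 5 log₁₀ d + 5 = 1.72 − 5·2.0851 + 5 = -3.706
M − M_☉ = -3.706 − 4.83 = -8.536
L/L_☉ = 10^(−0.4 × -8.536) = 2596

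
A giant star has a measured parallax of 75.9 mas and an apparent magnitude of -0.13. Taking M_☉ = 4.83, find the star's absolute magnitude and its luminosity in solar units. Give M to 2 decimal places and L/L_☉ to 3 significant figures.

M ≈ -0.73; L/L_☉ ≈ 167

d = 1/p = 1000/75.9 mas = 13.18 pc
M = m − 5 log₁₀ d + 5 = -0.13 − 5·1.1198 + 5 = -0.729
M − M_☉ = -0.729 − 4.83 = -5.559
L/L_☉ = 10^(−0.4 × -5.559) = 167.3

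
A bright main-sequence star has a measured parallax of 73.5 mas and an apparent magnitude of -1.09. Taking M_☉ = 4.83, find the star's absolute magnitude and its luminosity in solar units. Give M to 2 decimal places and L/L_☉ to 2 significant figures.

d = 1/p = 1000/73.5 mas = 13.61 pc
M = m − 5 log₁₀ d + 5 = -1.09 − 5·1.1337 + 5 = -1.759
M − M_☉ = -1.759 − 4.83 = -6.589
L/L_☉ = 10^(−0.4 × -6.589) = 431.9

M ≈ -1.76; L/L_☉ ≈ 430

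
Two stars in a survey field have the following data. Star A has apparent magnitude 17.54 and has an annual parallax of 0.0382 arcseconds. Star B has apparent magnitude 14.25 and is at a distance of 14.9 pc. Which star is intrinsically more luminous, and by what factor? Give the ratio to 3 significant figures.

Star B is more luminous, by a factor of 6.71.

Star A: d = 1/p = 1/0.0382″ = 26.18 pc
Star A: M = m − 5 log₁₀ d + 5 = 17.54 − 5·1.4179 + 5 = 15.450
Star B: M = m − 5 log₁₀ d + 5 = 14.25 − 5·1.1732 + 5 = 13.384
ΔM = M_A − M_B = 15.450 − (13.384) = 2.066; smaller M is more luminous → Star B.
L ratio = 10^(0.4 |ΔM|) = 10^0.826 = 6.707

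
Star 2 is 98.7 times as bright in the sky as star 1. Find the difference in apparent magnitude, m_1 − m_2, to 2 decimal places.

m_1 − m_2 ≈ 4.99

Pogson: Δm = −2.5 log₁₀(ratio) = −2.5 log₁₀(98.7) = −2.5 × 1.9943 = -4.986
Star 2 is brighter so has the smaller magnitude: m_1 − m_2 is positive.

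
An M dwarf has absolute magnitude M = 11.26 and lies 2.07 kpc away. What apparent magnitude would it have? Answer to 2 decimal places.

d = 2.07 kpc = 2070 pc
m = M + 5 log₁₀ d − 5 = 11.26 + 5·3.3160 − 5 = 22.840

m ≈ 22.84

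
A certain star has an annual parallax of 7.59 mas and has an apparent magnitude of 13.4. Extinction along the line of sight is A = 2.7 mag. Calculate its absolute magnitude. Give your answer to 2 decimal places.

M ≈ 5.10

p = 7.59 mas = 7.59×10^-3″ → d = 1/p = 131.8 pc
5 log₁₀(d/10 pc) = 5 log₁₀(131.8) − 5 = 5.599
M = m − 5 log₁₀(d/10) − A = 13.4 − 5.599 − 2.7 = 5.101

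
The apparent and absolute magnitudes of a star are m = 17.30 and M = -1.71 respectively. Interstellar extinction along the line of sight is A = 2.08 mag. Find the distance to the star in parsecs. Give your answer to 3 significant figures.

m − M = 5 log₁₀(d/10 pc) + A  ⇒  17.30 − (-1.71) − 2.08 = 5 log₁₀(d/10)
16.930 = 5 log₁₀(d/10)
log₁₀ d = (m − M − A)/5 + 1 = 4.3860
d = 10^4.3860 = 24320 pc

d ≈ 24300 pc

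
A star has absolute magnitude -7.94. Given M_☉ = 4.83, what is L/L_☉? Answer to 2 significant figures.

L/L_☉ ≈ 130000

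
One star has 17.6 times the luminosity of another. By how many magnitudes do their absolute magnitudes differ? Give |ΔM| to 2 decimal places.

Pogson: ΔM = −2.5 log₁₀(ratio) = −2.5 log₁₀(17.6) = −2.5 × 1.2455 = -3.114

|ΔM| ≈ 3.11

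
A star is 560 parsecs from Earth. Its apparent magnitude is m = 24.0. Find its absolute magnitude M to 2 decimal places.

5 log₁₀(d/10 pc) = 5 log₁₀(560.0) − 5 = 8.741
M = m − 5 log₁₀(d/10) = 24.0 − 8.741 = 15.259

M ≈ 15.26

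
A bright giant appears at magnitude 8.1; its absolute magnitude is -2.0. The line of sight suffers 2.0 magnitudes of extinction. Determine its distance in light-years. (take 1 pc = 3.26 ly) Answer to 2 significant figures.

m − M = 5 log₁₀(d/10 pc) + A  ⇒  8.1 − (-2.0) − 2.0 = 5 log₁₀(d/10)
8.100 = 5 log₁₀(d/10)
log₁₀ d = (m − M − A)/5 + 1 = 2.6200
d = 10^2.6200 = 416.9 pc
= 1359 ly

d ≈ 1400 ly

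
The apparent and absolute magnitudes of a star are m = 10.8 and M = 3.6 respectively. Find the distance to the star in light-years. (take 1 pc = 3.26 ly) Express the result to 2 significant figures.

Distance modulus: m − M = 10.8 − (3.6) = 7.200
m − M = 5 log₁₀ d − 5
log₁₀ d = (m − M)/5 + 1 = 2.4400
d = 10^2.4400 = 275.4 pc
= 897.9 ly

d ≈ 900 ly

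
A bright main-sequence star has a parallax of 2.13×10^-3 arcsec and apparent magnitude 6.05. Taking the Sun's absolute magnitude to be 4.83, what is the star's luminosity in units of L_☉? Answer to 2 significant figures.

L/L_☉ ≈ 720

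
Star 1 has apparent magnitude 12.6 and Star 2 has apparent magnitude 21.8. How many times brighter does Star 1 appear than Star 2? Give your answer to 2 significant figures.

4800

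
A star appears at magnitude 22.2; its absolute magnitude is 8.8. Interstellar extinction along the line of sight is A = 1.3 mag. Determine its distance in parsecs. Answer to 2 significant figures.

m − M = 5 log₁₀(d/10 pc) + A  ⇒  22.2 − (8.8) − 1.3 = 5 log₁₀(d/10)
12.100 = 5 log₁₀(d/10)
log₁₀ d = (m − M − A)/5 + 1 = 3.4200
d = 10^3.4200 = 2630 pc

d ≈ 2600 pc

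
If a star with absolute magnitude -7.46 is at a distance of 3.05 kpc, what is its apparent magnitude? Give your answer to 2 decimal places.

d = 3.05 kpc = 3050 pc
m = M + 5 log₁₀ d − 5 = -7.46 + 5·3.4843 − 5 = 4.961

m ≈ 4.96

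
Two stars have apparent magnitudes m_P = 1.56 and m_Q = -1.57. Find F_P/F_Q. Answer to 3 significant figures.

Magnitude difference = 3.13
Flux ratio = 10^(−0.4 Δm) = 10^(−0.4 × 3.13) = 10^-1.252 = 0.05598

F_P/F_Q ≈ 0.0560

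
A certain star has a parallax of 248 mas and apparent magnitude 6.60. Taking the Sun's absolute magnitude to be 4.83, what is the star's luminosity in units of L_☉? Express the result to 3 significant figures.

d = 1/p = 1000/248 mas = 4.032 pc
M = m − 5 log₁₀ d + 5 = 6.60 − 5·0.6055 + 5 = 8.572
M − M_☉ = 8.572 − 4.83 = 3.742
L/L_☉ = 10^(−0.4 × 3.742) = 0.03185

L/L_☉ ≈ 0.0318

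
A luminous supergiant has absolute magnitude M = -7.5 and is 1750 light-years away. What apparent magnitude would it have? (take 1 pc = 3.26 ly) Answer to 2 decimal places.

d = 1750 ly / 3.26 = 536.8 pc
m = M + 5 log₁₀ d − 5 = -7.5 + 5·2.7298 − 5 = 1.149

m ≈ 1.15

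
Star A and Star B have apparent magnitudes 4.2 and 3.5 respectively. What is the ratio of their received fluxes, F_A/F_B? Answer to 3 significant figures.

F_A/F_B ≈ 0.525

Magnitude difference = 0.7
Flux ratio = 10^(−0.4 Δm) = 10^(−0.4 × 0.7) = 10^-0.280 = 0.5248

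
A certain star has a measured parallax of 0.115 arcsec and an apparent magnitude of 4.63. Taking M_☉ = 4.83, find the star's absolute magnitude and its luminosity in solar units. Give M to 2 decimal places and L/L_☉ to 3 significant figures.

M ≈ 4.93; L/L_☉ ≈ 0.909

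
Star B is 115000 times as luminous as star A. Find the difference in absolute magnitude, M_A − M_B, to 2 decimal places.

Pogson: ΔM = −2.5 log₁₀(ratio) = −2.5 log₁₀(115000) = −2.5 × 5.0607 = -12.652
Star B is brighter so has the smaller magnitude: M_A − M_B is positive.

M_A − M_B ≈ 12.65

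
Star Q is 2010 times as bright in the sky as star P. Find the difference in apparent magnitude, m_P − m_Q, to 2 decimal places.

m_P − m_Q ≈ 8.26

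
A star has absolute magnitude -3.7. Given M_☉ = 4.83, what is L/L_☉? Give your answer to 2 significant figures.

M − M_☉ = -3.7 − 4.83 = -8.530
L/L_☉ = 10^(−0.4 (M − M_☉)) = 10^3.412 = 2582

L/L_☉ ≈ 2600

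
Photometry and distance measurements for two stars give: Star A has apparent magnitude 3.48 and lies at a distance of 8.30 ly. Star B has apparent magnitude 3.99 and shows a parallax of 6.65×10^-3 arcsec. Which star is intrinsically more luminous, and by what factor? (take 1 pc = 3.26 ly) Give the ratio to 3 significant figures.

Star B is more luminous, by a factor of 2180.

Star A: d = 8.30 ly / 3.26 = 2.546 pc
Star A: M = m − 5 log₁₀ d + 5 = 3.48 − 5·0.4059 + 5 = 6.451
Star B: d = 1/p = 1/6.65×10^-3″ = 150.4 pc
Star B: M = m − 5 log₁₀ d + 5 = 3.99 − 5·2.1772 + 5 = -1.896
ΔM = M_A − M_B = 6.451 − (-1.896) = 8.347; smaller M is more luminous → Star B.
L ratio = 10^(0.4 |ΔM|) = 10^3.339 = 2181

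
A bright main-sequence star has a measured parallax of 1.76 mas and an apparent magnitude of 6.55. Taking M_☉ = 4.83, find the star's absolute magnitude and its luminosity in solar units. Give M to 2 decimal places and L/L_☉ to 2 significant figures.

M ≈ -2.22; L/L_☉ ≈ 660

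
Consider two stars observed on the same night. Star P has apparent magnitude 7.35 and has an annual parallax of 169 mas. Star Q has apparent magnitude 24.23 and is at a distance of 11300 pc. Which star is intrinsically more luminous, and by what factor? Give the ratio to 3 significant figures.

Star P: p = 169 mas = 0.169″ → d = 1/p = 5.917 pc
Star P: M = m − 5 log₁₀ d + 5 = 7.35 − 5·0.7721 + 5 = 8.489
Star Q: M = m − 5 log₁₀ d + 5 = 24.23 − 5·4.0531 + 5 = 8.965
ΔM = M_P − M_Q = 8.489 − (8.965) = -0.475; smaller M is more luminous → Star P.
L ratio = 10^(0.4 |ΔM|) = 10^0.190 = 1.549

Star P is more luminous, by a factor of 1.55.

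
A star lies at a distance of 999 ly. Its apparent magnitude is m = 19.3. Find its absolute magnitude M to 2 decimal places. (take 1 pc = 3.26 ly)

d = 999 ly / 3.26 = 306.4 pc
5 log₁₀(d/10 pc) = 5 log₁₀(306.4) − 5 = 7.432
M = m − 5 log₁₀(d/10) = 19.3 − 7.432 = 11.868

M ≈ 11.87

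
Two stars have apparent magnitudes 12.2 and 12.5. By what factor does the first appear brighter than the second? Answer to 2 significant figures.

1.3

Δm = 12.2 − (12.5) = -0.3
Flux ratio = 10^(−0.4 Δm) = 10^(−0.4 × -0.3) = 10^0.120 = 1.318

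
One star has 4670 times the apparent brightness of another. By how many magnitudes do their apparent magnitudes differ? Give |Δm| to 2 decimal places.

|Δm| ≈ 9.17

Pogson: Δm = −2.5 log₁₀(ratio) = −2.5 log₁₀(4670) = −2.5 × 3.6693 = -9.173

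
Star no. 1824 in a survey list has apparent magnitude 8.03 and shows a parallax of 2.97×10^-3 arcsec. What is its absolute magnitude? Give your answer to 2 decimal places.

d = 1/p = 1/2.97×10^-3″ = 336.7 pc
5 log₁₀(d/10 pc) = 5 log₁₀(336.7) − 5 = 7.636
M = m − 5 log₁₀(d/10) = 8.03 − 7.636 = 0.394

M ≈ 0.39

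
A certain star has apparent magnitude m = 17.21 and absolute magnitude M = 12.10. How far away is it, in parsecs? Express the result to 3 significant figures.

d ≈ 105 pc

Distance modulus: m − M = 17.21 − (12.10) = 5.110
m − M = 5 log₁₀ d − 5
log₁₀ d = (m − M)/5 + 1 = 2.0220
d = 10^2.0220 = 105.2 pc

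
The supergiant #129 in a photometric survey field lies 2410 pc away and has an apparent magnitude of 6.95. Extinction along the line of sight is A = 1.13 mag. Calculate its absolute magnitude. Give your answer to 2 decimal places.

M ≈ -6.09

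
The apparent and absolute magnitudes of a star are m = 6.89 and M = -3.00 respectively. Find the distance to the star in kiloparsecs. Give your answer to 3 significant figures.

Distance modulus: m − M = 6.89 − (-3.00) = 9.890
m − M = 5 log₁₀ d − 5
log₁₀ d = (m − M)/5 + 1 = 2.9780
d = 10^2.9780 = 950.6 pc
= 0.9506 kpc

d ≈ 0.951 kpc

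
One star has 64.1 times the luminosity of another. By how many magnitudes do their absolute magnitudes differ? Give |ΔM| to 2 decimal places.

|ΔM| ≈ 4.52

Pogson: ΔM = −2.5 log₁₀(ratio) = −2.5 log₁₀(64.1) = −2.5 × 1.8069 = -4.517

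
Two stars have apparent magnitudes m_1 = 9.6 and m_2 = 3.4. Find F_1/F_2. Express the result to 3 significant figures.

Δm = 9.6 − (3.4) = 6.2
Flux ratio = 10^(−0.4 Δm) = 10^(−0.4 × 6.2) = 10^-2.480 = 3.311×10^-3

F_1/F_2 ≈ 3.31×10^-3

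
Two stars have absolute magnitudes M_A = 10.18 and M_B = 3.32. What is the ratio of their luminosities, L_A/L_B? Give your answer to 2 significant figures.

L_A/L_B ≈ 1.8×10^-3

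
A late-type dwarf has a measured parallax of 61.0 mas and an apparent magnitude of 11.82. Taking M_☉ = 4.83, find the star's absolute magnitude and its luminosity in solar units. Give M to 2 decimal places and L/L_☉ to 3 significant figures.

M ≈ 10.75; L/L_☉ ≈ 4.30×10^-3

d = 1/p = 1000/61.0 mas = 16.39 pc
M = m − 5 log₁₀ d + 5 = 11.82 − 5·1.2147 + 5 = 10.747
M − M_☉ = 10.747 − 4.83 = 5.917
L/L_☉ = 10^(−0.4 × 5.917) = 4.299×10^-3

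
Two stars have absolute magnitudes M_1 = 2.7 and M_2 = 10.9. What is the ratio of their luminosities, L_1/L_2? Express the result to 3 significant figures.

L_1/L_2 ≈ 1910

ΔM = M_1 − M_2 = -8.2
L_1/L_2 = 10^(−0.4 ΔM) = 10^3.280 = 1905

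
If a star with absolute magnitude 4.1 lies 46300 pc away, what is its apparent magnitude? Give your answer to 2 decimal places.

m = M + 5 log₁₀ d − 5 = 4.1 + 5·4.6656 − 5 = 22.428

m ≈ 22.43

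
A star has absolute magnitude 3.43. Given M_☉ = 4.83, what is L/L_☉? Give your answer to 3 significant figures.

L/L_☉ ≈ 3.63

M − M_☉ = 3.43 − 4.83 = -1.400
L/L_☉ = 10^(−0.4 (M − M_☉)) = 10^0.560 = 3.631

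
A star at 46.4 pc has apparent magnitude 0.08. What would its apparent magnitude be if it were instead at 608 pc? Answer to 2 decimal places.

Flux ∝ 1/d², so Δm = 5 log₁₀(d₂/d₁) = 5 log₁₀(608/46.4) = 5.587
m₂ = m₁ + Δm = 0.08 + (5.587) = 5.667

m ≈ 5.67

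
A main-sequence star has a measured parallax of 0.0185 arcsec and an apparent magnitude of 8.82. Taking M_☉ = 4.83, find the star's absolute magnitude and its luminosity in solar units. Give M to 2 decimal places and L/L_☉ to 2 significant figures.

d = 1/p = 1/0.0185″ = 54.05 pc
M = m − 5 log₁₀ d + 5 = 8.82 − 5·1.7328 + 5 = 5.156
M − M_☉ = 5.156 − 4.83 = 0.326
L/L_☉ = 10^(−0.4 × 0.326) = 0.7407

M ≈ 5.16; L/L_☉ ≈ 0.74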